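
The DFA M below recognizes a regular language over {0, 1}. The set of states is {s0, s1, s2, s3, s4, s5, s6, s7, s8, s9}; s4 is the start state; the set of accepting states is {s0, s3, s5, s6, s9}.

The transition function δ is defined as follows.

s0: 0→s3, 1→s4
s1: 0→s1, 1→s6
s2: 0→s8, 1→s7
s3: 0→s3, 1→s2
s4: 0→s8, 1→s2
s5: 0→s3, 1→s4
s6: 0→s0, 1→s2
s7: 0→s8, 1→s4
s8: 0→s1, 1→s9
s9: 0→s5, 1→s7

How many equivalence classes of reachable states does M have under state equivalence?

Every state is reachable, so we keep all 10.
Initial partition by acceptance: {s0,s3,s5,s6,s9} | {s1,s2,s4,s7,s8}.
On input 1, block {s1,s2,s4,s7,s8} splits into {s2,s4,s7} and {s1,s8}.
No further refinement is possible. Final partition (3 blocks): {s0,s3,s5,s6,s9} | {s2,s4,s7} | {s1,s8}.

3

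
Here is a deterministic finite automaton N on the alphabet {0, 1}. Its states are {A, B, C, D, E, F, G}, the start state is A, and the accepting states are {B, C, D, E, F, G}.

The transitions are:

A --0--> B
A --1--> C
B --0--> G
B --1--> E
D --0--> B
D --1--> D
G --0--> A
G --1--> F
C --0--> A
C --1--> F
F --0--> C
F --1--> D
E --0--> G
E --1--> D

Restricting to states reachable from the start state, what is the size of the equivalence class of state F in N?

2

P0 = {B,C,D,E,F,G} | {A}.
Split {B,C,D,E,F,G} by δ(·,0) → {B,D,E,F} and {C,G}.
Split {B,D,E,F} by δ(·,0) → {B,E,F} and {D}.
Split {B,E,F} by δ(·,1) → {E,F} and {B}.
No further refinement is possible. Final partition (5 blocks): {E,F} | {A} | {C,G} | {D} | {B}.
State F belongs to the block {E,F}, which has 2 states.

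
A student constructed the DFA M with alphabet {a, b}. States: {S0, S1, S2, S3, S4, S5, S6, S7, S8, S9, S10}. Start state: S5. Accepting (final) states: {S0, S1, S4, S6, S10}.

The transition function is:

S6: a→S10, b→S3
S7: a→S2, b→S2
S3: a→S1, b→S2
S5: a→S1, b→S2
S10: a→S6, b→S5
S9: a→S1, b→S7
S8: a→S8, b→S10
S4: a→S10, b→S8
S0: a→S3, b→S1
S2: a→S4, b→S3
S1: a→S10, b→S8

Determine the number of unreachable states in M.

Starting at S5 and following transitions, the reachable set is {S1, S2, S3, S4, S5, S6, S8, S10}. That leaves S0, S7, S9 unreachable — 3 in total.

3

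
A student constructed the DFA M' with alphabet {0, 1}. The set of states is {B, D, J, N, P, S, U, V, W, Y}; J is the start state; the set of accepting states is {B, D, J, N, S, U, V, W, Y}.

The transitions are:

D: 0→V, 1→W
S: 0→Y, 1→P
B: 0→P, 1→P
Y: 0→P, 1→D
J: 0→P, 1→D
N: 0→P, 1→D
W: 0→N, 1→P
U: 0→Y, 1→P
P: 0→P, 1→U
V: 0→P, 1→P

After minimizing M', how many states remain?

5

First remove the unreachable states {B,S}; 8 states remain.
Initial partition by acceptance: {D,J,N,U,V,W,Y} | {P}.
Split {D,J,N,U,V,W,Y} by δ(·,0) → {J,N,V,Y} and {D,U,W}.
Split {J,N,V,Y} by δ(·,1) → {J,N,Y} and {V}.
On input 0, block {D,U,W} splits into {U,W} and {D}.
Stable partition: {J,N,Y} | {P} | {U,W} | {V} | {D} — 5 equivalence classes.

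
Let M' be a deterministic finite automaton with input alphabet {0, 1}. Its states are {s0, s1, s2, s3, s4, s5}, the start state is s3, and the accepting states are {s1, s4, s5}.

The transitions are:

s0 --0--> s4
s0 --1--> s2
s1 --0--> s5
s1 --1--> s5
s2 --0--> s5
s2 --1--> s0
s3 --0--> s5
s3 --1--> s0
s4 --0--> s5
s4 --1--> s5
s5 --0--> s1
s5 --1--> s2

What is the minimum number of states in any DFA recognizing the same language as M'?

4

Initial partition by acceptance: {s1,s4,s5} | {s0,s2,s3}.
Refine {s1,s4,s5} on symbol 1: members go to different blocks, giving {s1,s4} and {s5}.
Split {s0,s2,s3} by δ(·,0) → {s2,s3} and {s0}.
No further refinement is possible. Final partition (4 blocks): {s1,s4} | {s2,s3} | {s5} | {s0}.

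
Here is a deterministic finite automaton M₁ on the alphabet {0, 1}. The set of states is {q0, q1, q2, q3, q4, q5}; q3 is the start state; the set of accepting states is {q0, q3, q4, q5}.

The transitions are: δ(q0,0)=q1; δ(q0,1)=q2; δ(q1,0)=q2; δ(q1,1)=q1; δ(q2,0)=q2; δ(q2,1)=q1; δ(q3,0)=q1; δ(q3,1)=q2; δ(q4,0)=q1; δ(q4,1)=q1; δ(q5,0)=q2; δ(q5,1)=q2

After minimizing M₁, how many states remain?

First remove the unreachable states {q0,q4,q5}; 3 states remain.
Initial partition by acceptance: {q3} | {q1,q2}.
The partition is now stable with 2 blocks: {q3} | {q1,q2}.

2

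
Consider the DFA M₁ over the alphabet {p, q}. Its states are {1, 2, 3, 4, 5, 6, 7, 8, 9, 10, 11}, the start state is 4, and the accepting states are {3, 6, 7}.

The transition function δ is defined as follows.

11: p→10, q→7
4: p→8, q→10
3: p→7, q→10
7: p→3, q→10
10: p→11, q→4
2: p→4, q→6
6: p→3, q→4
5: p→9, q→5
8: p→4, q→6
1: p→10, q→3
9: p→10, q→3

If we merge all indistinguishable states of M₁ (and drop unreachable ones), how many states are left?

3

States {1,2,5,9} cannot be reached from the start state, so discard them.
P0 = {3,6,7} | {4,8,10,11}.
Split {4,8,10,11} by δ(·,q) → {4,10} and {8,11}.
The partition is now stable with 3 blocks: {3,6,7} | {4,10} | {8,11}.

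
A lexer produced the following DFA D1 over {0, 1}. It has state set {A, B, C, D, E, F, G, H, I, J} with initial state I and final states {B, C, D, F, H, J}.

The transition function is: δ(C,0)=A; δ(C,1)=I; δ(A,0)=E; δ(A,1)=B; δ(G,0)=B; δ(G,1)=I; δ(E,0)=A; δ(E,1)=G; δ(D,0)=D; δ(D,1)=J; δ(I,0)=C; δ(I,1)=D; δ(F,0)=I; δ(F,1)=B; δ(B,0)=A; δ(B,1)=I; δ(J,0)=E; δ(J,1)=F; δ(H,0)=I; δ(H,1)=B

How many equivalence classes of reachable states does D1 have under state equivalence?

8

Reachable states from the start: {A,B,C,D,E,F,G,I,J}. Unreachable: {H} — drop them.
Start with accepting vs non-accepting: {B,C,D,F,J} | {A,E,G,I}.
On input 0, block {B,C,D,F,J} splits into {B,C,F,J} and {D}.
On input 1, block {B,C,F,J} splits into {B,C} and {F,J}.
Refine {A,E,G,I} on symbol 0: members go to different blocks, giving {A,E} and {G,I}.
Refine {A,E} on symbol 1: members go to different blocks, giving {A} and {E}.
Refine {F,J} on symbol 0: members go to different blocks, giving {F} and {J}.
Refine {G,I} on symbol 1: members go to different blocks, giving {G} and {I}.
The partition is now stable with 8 blocks: {B,C} | {A} | {D} | {F} | {G} | {E} | {J} | {I}.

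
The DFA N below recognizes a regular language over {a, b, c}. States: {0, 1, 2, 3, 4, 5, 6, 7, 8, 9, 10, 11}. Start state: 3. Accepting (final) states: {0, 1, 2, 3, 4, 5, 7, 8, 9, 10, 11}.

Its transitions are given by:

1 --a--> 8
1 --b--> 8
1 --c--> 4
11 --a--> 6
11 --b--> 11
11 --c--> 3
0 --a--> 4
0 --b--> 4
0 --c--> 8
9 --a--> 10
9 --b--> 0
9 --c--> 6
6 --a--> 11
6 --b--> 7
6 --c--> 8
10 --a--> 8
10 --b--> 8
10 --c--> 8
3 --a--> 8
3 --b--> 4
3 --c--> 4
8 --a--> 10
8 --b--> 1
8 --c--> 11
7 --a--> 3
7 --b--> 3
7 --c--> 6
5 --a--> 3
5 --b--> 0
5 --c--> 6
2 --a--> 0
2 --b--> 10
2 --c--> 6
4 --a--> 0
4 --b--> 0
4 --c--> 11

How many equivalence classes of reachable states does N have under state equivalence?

5

Reachable states from the start: {0,1,3,4,6,7,8,10,11}. Unreachable: {2,5,9} — drop them.
Start with accepting vs non-accepting: {0,1,3,4,7,8,10,11} | {6}.
Refine {0,1,3,4,7,8,10,11} on symbol a: members go to different blocks, giving {0,1,3,4,7,8,10} and {11}.
Split {0,1,3,4,7,8,10} by δ(·,c) → {0,1,3,10} and {4,8} and {7}.
Stable partition: {0,1,3,10} | {6} | {11} | {4,8} | {7} — 5 equivalence classes.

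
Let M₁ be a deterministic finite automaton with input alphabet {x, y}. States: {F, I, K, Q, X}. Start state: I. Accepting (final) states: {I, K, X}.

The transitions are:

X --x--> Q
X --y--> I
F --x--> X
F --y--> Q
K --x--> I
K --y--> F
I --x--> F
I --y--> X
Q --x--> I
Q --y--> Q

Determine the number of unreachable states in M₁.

1

Starting at I and following transitions, the reachable set is {F, I, Q, X}. That leaves K unreachable — 1 in total.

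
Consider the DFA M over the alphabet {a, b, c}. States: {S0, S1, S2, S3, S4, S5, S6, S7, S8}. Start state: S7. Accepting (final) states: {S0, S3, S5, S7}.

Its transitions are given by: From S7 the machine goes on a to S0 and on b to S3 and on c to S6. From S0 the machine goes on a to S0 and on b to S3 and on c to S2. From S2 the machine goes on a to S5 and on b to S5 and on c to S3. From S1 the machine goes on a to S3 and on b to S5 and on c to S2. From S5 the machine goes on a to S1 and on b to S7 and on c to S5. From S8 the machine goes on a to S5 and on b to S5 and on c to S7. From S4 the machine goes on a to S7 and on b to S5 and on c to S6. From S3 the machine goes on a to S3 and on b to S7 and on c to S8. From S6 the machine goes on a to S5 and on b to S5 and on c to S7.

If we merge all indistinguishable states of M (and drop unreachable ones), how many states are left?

4

First remove the unreachable states {S4}; 8 states remain.
Initial partition by acceptance: {S0,S3,S5,S7} | {S1,S2,S6,S8}.
On input a, block {S0,S3,S5,S7} splits into {S0,S3,S7} and {S5}.
Refine {S1,S2,S6,S8} on symbol a: members go to different blocks, giving {S2,S6,S8} and {S1}.
The partition is now stable with 4 blocks: {S0,S3,S7} | {S2,S6,S8} | {S5} | {S1}.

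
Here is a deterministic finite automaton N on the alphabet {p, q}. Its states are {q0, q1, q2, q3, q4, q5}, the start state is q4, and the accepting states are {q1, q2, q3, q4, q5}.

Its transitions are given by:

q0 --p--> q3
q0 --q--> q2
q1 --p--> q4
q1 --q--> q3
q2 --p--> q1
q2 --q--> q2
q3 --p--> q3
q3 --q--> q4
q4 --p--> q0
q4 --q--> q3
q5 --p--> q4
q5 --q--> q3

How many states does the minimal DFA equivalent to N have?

5

States {q5} cannot be reached from the start state, so discard them.
P0 = {q1,q2,q3,q4} | {q0}.
Split {q1,q2,q3,q4} by δ(·,p) → {q1,q2,q3} and {q4}.
Split {q1,q2,q3} by δ(·,p) → {q2,q3} and {q1}.
Refine {q2,q3} on symbol p: members go to different blocks, giving {q2} and {q3}.
No further refinement is possible. Final partition (5 blocks): {q2} | {q0} | {q4} | {q1} | {q3}.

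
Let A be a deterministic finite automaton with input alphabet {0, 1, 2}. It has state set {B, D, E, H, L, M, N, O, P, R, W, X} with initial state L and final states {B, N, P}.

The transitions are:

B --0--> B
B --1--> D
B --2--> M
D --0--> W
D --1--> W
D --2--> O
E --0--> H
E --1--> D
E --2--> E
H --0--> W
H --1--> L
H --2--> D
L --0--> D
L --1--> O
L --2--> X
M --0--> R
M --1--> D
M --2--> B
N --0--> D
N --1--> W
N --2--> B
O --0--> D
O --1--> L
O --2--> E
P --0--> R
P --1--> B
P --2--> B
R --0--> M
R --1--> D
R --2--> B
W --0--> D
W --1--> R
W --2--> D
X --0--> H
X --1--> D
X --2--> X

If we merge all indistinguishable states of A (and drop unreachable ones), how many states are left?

7

States {N,P} cannot be reached from the start state, so discard them.
Initial partition by acceptance: {B} | {D,E,H,L,M,O,R,W,X}.
Refine {D,E,H,L,M,O,R,W,X} on symbol 2: members go to different blocks, giving {D,E,H,L,O,W,X} and {M,R}.
Split {D,E,H,L,O,W,X} by δ(·,1) → {D,E,H,L,O,X} and {W}.
On input 0, block {D,E,H,L,O,X} splits into {E,L,O,X} and {D,H}.
Split {E,L,O,X} by δ(·,1) → {E,X} and {L,O}.
On input 1, block {D,H} splits into {D} and {H}.
Stable partition: {B} | {E,X} | {M,R} | {W} | {D} | {L,O} | {H} — 7 equivalence classes.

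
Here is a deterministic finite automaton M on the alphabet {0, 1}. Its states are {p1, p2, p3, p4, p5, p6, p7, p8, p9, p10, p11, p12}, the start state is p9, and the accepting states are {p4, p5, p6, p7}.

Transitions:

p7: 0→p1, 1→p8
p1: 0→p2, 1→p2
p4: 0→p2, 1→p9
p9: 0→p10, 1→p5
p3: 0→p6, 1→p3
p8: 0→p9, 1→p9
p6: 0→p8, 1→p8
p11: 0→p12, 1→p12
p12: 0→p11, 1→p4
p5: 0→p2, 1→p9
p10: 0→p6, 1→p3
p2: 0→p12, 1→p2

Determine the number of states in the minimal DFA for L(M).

Reachable states from the start: {p2,p3,p4,p5,p6,p8,p9,p10,p11,p12}. Unreachable: {p1,p7} — drop them.
Start with accepting vs non-accepting: {p4,p5,p6} | {p2,p3,p8,p9,p10,p11,p12}.
Refine {p2,p3,p8,p9,p10,p11,p12} on symbol 0: members go to different blocks, giving {p2,p8,p9,p11,p12} and {p3,p10}.
On input 0, block {p2,p8,p9,p11,p12} splits into {p2,p8,p11,p12} and {p9}.
Split {p4,p5,p6} by δ(·,1) → {p4,p5} and {p6}.
Split {p2,p8,p11,p12} by δ(·,0) → {p2,p11,p12} and {p8}.
Split {p2,p11,p12} by δ(·,1) → {p2,p11} and {p12}.
On input 1, block {p2,p11} splits into {p2} and {p11}.
The partition is now stable with 8 blocks: {p4,p5} | {p2} | {p3,p10} | {p9} | {p6} | {p8} | {p12} | {p11}.

8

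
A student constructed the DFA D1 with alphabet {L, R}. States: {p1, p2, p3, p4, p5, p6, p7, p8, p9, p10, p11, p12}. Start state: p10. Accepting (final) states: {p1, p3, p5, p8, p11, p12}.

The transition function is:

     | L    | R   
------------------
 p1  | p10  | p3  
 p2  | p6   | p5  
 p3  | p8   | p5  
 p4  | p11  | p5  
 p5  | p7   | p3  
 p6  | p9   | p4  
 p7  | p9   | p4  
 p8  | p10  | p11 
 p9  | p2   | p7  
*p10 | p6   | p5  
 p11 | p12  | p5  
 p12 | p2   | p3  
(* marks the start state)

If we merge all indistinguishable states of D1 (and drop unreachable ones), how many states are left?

7

First remove the unreachable states {p1}; 11 states remain.
P0 = {p3,p5,p8,p11,p12} | {p2,p4,p6,p7,p9,p10}.
On input L, block {p3,p5,p8,p11,p12} splits into {p5,p8,p12} and {p3,p11}.
Refine {p2,p4,p6,p7,p9,p10} on symbol L: members go to different blocks, giving {p2,p6,p7,p9,p10} and {p4}.
Split {p2,p6,p7,p9,p10} by δ(·,R) → {p2,p10} and {p6,p7} and {p9}.
Split {p5,p8,p12} by δ(·,L) → {p8,p12} and {p5}.
No further refinement is possible. Final partition (7 blocks): {p8,p12} | {p2,p10} | {p3,p11} | {p4} | {p6,p7} | {p9} | {p5}.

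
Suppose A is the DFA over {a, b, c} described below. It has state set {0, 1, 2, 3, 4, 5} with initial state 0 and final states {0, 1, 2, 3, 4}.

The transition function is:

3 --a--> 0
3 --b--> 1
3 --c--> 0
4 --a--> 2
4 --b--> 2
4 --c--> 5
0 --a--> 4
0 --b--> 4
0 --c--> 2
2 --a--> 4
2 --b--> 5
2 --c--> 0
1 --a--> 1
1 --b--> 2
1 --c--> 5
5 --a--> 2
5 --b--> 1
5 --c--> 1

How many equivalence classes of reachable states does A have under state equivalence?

5

States {3} cannot be reached from the start state, so discard them.
Start with accepting vs non-accepting: {0,1,2,4} | {5}.
On input b, block {0,1,2,4} splits into {0,1,4} and {2}.
On input a, block {0,1,4} splits into {0,1} and {4}.
Split {0,1} by δ(·,a) → {0} and {1}.
Stable partition: {0} | {5} | {2} | {4} | {1} — 5 equivalence classes.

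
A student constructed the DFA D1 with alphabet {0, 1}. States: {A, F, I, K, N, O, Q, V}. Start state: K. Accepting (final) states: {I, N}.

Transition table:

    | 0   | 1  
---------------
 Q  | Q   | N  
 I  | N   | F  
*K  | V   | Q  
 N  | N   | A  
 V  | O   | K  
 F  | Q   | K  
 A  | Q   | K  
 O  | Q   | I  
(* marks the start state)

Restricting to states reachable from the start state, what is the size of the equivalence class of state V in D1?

3

Every state is reachable, so we keep all 8.
Initial partition by acceptance: {I,N} | {A,F,K,O,Q,V}.
Split {A,F,K,O,Q,V} by δ(·,1) → {A,F,K,V} and {O,Q}.
Split {A,F,K,V} by δ(·,0) → {A,F,V} and {K}.
The partition is now stable with 4 blocks: {I,N} | {A,F,V} | {O,Q} | {K}.
State V belongs to the block {A,F,V}, which has 3 states.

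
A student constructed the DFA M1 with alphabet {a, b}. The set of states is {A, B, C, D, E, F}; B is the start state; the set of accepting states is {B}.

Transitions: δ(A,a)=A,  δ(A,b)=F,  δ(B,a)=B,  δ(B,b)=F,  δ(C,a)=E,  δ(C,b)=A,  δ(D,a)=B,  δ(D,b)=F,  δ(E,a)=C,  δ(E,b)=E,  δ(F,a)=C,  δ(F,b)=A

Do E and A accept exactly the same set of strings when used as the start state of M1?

Reachable states from the start: {A,B,C,E,F}. Unreachable: {D} — drop them.
P0 = {B} | {A,C,E,F}.
The partition is now stable with 2 blocks: {B} | {A,C,E,F}.
E and A lie in the same block of the stable partition, so they are equivalent — no string distinguishes them.

Yes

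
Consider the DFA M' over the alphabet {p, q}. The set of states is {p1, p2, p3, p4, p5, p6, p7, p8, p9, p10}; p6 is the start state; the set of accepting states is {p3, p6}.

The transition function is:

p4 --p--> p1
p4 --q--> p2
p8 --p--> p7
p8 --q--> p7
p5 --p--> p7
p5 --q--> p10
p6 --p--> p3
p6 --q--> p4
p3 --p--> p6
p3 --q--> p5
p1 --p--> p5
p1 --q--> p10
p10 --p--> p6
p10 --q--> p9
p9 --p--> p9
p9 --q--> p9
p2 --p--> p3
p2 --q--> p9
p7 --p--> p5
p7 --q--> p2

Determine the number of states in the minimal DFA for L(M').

States {p8} cannot be reached from the start state, so discard them.
P0 = {p3,p6} | {p1,p2,p4,p5,p7,p9,p10}.
On input p, block {p1,p2,p4,p5,p7,p9,p10} splits into {p1,p4,p5,p7,p9} and {p2,p10}.
Refine {p1,p4,p5,p7,p9} on symbol q: members go to different blocks, giving {p1,p4,p5,p7} and {p9}.
The partition is now stable with 4 blocks: {p3,p6} | {p1,p4,p5,p7} | {p2,p10} | {p9}.

4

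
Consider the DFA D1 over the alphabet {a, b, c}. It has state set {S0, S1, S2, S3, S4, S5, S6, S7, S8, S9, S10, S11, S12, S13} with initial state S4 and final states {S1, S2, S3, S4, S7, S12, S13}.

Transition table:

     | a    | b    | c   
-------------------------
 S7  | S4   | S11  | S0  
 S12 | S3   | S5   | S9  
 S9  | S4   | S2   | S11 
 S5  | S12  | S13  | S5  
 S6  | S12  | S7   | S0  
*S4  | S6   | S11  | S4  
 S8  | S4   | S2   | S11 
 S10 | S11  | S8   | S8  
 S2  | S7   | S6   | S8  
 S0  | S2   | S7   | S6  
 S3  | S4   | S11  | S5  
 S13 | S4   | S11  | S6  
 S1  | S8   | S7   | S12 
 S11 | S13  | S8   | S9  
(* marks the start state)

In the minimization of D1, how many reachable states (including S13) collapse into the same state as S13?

States {S1,S10} cannot be reached from the start state, so discard them.
Start with accepting vs non-accepting: {S2,S3,S4,S7,S12,S13} | {S0,S5,S6,S8,S9,S11}.
On input a, block {S2,S3,S4,S7,S12,S13} splits into {S2,S3,S7,S12,S13} and {S4}.
On input a, block {S2,S3,S7,S12,S13} splits into {S3,S7,S13} and {S2,S12}.
On input a, block {S0,S5,S6,S8,S9,S11} splits into {S0,S5,S6} and {S8,S9} and {S11}.
No further refinement is possible. Final partition (6 blocks): {S3,S7,S13} | {S0,S5,S6} | {S4} | {S2,S12} | {S8,S9} | {S11}.
The equivalence class containing S13 is {S3,S7,S13}, of size 3.

3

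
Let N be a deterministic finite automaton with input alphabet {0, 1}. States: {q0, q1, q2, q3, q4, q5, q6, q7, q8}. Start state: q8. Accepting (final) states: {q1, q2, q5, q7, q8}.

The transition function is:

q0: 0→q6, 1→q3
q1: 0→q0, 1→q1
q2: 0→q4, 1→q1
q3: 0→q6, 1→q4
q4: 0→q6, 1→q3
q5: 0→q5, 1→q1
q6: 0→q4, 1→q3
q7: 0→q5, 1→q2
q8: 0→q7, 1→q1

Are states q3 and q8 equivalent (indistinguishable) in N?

No

Initial partition by acceptance: {q1,q2,q5,q7,q8} | {q0,q3,q4,q6}.
On input 0, block {q1,q2,q5,q7,q8} splits into {q5,q7,q8} and {q1,q2}.
Stable partition: {q5,q7,q8} | {q0,q3,q4,q6} | {q1,q2} — 3 equivalence classes.
q3 and q8 end up in different blocks, so they are distinguishable. For instance, the string 'ε' is accepted from only q8.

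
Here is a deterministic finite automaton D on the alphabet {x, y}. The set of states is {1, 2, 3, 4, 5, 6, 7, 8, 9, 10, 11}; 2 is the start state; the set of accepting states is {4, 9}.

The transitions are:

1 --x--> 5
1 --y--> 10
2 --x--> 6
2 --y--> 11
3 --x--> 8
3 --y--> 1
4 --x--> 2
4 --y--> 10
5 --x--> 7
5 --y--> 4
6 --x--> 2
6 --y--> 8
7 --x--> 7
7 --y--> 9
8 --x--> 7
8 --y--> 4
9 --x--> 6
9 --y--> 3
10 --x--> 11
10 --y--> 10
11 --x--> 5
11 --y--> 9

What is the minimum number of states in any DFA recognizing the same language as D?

4

Start with accepting vs non-accepting: {4,9} | {1,2,3,5,6,7,8,10,11}.
Refine {1,2,3,5,6,7,8,10,11} on symbol y: members go to different blocks, giving {1,2,3,6,10} and {5,7,8,11}.
On input x, block {1,2,3,6,10} splits into {1,3,10} and {2,6}.
The partition is now stable with 4 blocks: {4,9} | {1,3,10} | {5,7,8,11} | {2,6}.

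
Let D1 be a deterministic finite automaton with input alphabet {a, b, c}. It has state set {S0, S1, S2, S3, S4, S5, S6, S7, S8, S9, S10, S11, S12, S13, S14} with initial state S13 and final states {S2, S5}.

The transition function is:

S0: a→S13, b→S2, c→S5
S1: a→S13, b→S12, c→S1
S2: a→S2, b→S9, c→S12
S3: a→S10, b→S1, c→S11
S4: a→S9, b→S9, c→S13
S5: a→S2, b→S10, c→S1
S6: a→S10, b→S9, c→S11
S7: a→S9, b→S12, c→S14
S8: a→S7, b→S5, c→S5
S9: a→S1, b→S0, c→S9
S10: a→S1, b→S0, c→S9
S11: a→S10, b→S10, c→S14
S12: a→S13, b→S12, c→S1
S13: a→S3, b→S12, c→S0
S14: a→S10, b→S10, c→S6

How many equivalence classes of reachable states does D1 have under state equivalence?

Reachable states from the start: {S0,S1,S2,S3,S5,S6,S9,S10,S11,S12,S13,S14}. Unreachable: {S4,S7,S8} — drop them.
Initial partition by acceptance: {S2,S5} | {S0,S1,S3,S6,S9,S10,S11,S12,S13,S14}.
Split {S0,S1,S3,S6,S9,S10,S11,S12,S13,S14} by δ(·,b) → {S1,S3,S6,S9,S10,S11,S12,S13,S14} and {S0}.
Refine {S1,S3,S6,S9,S10,S11,S12,S13,S14} on symbol b: members go to different blocks, giving {S1,S3,S6,S11,S12,S13,S14} and {S9,S10}.
Refine {S1,S3,S6,S11,S12,S13,S14} on symbol a: members go to different blocks, giving {S3,S6,S11,S14} and {S1,S12,S13}.
Refine {S3,S6,S11,S14} on symbol b: members go to different blocks, giving {S6,S11,S14} and {S3}.
On input a, block {S1,S12,S13} splits into {S1,S12} and {S13}.
No further refinement is possible. Final partition (7 blocks): {S2,S5} | {S6,S11,S14} | {S0} | {S9,S10} | {S1,S12} | {S3} | {S13}.

7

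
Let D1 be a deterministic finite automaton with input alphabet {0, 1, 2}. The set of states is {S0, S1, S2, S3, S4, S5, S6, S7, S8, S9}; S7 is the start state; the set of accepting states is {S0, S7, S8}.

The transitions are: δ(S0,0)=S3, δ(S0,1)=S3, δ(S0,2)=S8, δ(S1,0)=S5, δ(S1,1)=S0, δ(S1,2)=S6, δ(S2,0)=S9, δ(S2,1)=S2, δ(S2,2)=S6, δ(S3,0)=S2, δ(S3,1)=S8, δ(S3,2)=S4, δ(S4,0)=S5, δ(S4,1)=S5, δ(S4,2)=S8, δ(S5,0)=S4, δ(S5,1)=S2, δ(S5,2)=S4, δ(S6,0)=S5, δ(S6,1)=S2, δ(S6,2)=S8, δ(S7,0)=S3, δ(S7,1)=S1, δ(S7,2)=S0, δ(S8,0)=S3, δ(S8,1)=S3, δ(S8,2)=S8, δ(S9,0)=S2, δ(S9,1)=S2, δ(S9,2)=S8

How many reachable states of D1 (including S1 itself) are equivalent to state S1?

All states are reachable from the start state.
Initial partition by acceptance: {S0,S7,S8} | {S1,S2,S3,S4,S5,S6,S9}.
Split {S1,S2,S3,S4,S5,S6,S9} by δ(·,1) → {S2,S4,S5,S6,S9} and {S1,S3}.
On input 2, block {S2,S4,S5,S6,S9} splits into {S4,S6,S9} and {S2,S5}.
Stable partition: {S0,S7,S8} | {S4,S6,S9} | {S1,S3} | {S2,S5} — 4 equivalence classes.
State S1 belongs to the block {S1,S3}, which has 2 states.

2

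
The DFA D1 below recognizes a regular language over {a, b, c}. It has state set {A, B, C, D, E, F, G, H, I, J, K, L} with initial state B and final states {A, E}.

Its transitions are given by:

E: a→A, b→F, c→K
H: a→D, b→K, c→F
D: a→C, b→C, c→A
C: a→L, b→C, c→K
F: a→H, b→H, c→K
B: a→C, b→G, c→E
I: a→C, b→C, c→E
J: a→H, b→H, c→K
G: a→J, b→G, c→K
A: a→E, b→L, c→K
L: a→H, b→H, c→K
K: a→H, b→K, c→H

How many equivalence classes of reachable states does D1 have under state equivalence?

6

Reachable states from the start: {A,B,C,D,E,F,G,H,J,K,L}. Unreachable: {I} — drop them.
P0 = {A,E} | {B,C,D,F,G,H,J,K,L}.
Split {B,C,D,F,G,H,J,K,L} by δ(·,c) → {C,F,G,H,J,K,L} and {B,D}.
Split {C,F,G,H,J,K,L} by δ(·,a) → {C,F,G,J,K,L} and {H}.
On input a, block {C,F,G,J,K,L} splits into {F,J,K,L} and {C,G}.
Split {F,J,K,L} by δ(·,b) → {F,J,L} and {K}.
Stable partition: {A,E} | {F,J,L} | {B,D} | {H} | {C,G} | {K} — 6 equivalence classes.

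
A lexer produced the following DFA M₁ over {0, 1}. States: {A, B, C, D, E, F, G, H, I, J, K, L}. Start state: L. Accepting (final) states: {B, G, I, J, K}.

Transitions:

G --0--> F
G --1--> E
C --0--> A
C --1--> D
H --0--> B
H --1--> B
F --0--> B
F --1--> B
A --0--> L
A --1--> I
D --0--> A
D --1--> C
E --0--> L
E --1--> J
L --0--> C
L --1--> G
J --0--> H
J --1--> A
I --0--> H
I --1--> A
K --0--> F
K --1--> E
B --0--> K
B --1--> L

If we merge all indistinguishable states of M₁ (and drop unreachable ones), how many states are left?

Initial partition by acceptance: {B,G,I,J,K} | {A,C,D,E,F,H,L}.
Refine {B,G,I,J,K} on symbol 0: members go to different blocks, giving {G,I,J,K} and {B}.
On input 0, block {A,C,D,E,F,H,L} splits into {A,C,D,E,L} and {F,H}.
Refine {A,C,D,E,L} on symbol 1: members go to different blocks, giving {A,E,L} and {C,D}.
Refine {A,E,L} on symbol 0: members go to different blocks, giving {A,E} and {L}.
Stable partition: {G,I,J,K} | {A,E} | {B} | {F,H} | {C,D} | {L} — 6 equivalence classes.

6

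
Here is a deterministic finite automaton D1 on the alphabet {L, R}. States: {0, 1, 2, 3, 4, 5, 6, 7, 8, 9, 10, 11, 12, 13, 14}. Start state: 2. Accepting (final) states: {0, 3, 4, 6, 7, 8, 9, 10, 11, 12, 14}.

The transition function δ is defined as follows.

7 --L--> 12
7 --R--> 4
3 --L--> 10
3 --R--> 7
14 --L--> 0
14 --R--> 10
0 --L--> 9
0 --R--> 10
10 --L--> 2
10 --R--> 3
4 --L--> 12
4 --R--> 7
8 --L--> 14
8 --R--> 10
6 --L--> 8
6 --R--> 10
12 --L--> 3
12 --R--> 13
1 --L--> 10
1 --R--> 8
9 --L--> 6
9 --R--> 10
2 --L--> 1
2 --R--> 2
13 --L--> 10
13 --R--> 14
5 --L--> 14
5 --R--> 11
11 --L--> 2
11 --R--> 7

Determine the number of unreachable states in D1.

Starting at 2 and following transitions, the reachable set is {0, 1, 2, 3, 4, 6, 7, 8, 9, 10, 12, 13, 14}. That leaves 5, 11 unreachable — 2 in total.

2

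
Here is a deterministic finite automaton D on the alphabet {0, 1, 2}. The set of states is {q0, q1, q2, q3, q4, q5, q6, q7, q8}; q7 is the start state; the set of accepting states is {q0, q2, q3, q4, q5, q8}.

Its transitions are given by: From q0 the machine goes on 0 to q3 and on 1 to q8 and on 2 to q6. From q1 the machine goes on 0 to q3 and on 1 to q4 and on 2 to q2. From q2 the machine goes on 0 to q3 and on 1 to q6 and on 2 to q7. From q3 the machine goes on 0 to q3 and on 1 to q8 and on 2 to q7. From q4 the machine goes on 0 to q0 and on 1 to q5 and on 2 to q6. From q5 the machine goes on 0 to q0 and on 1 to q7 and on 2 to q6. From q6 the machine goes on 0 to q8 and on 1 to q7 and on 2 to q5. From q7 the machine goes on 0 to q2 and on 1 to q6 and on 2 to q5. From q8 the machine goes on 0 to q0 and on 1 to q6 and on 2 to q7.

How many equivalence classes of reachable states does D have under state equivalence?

3

States {q1,q4} cannot be reached from the start state, so discard them.
P0 = {q0,q2,q3,q5,q8} | {q6,q7}.
Refine {q0,q2,q3,q5,q8} on symbol 1: members go to different blocks, giving {q2,q5,q8} and {q0,q3}.
Stable partition: {q2,q5,q8} | {q6,q7} | {q0,q3} — 3 equivalence classes.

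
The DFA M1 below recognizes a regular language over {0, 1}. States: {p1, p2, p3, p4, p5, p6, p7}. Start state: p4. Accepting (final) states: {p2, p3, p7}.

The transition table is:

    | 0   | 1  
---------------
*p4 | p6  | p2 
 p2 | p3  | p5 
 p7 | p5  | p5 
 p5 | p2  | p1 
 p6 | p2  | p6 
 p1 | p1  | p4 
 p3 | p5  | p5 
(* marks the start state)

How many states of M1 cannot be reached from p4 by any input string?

No path from p4 leads to p7; the other 6 states are all reachable.

1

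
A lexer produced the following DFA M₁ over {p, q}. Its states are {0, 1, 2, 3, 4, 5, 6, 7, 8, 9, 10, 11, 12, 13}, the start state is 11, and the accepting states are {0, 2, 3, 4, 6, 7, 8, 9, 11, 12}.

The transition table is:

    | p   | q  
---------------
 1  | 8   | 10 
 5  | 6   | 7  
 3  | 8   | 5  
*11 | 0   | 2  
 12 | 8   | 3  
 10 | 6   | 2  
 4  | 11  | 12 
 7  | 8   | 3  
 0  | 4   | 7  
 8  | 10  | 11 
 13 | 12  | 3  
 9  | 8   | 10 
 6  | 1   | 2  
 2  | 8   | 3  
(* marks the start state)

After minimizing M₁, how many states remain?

Reachable states from the start: {0,1,2,3,4,5,6,7,8,10,11,12}. Unreachable: {9,13} — drop them.
Start with accepting vs non-accepting: {0,2,3,4,6,7,8,11,12} | {1,5,10}.
Split {0,2,3,4,6,7,8,11,12} by δ(·,p) → {0,2,3,4,7,11,12} and {6,8}.
Refine {0,2,3,4,7,11,12} on symbol p: members go to different blocks, giving {2,3,7,12} and {0,4,11}.
Refine {2,3,7,12} on symbol q: members go to different blocks, giving {2,7,12} and {3}.
On input q, block {1,5,10} splits into {5,10} and {1}.
Refine {6,8} on symbol p: members go to different blocks, giving {6} and {8}.
No further refinement is possible. Final partition (7 blocks): {2,7,12} | {5,10} | {6} | {0,4,11} | {3} | {1} | {8}.

7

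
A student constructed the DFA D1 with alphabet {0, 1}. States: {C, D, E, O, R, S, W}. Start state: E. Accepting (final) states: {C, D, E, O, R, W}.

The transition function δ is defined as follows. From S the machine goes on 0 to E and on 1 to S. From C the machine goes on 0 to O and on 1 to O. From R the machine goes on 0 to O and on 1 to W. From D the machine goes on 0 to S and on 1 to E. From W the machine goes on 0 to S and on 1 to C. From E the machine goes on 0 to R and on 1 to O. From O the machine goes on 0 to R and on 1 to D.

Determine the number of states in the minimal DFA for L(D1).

Start with accepting vs non-accepting: {C,D,E,O,R,W} | {S}.
On input 0, block {C,D,E,O,R,W} splits into {C,E,O,R} and {D,W}.
Refine {C,E,O,R} on symbol 1: members go to different blocks, giving {O,R} and {C,E}.
The partition is now stable with 4 blocks: {O,R} | {S} | {D,W} | {C,E}.

4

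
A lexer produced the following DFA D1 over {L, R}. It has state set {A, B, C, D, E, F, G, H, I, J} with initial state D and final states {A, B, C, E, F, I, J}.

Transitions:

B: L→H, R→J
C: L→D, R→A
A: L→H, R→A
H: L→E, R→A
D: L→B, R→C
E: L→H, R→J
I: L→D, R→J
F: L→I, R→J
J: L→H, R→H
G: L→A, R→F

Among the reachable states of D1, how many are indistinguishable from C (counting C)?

2

First remove the unreachable states {F,G,I}; 7 states remain.
P0 = {A,B,C,E,J} | {D,H}.
On input R, block {A,B,C,E,J} splits into {A,B,C,E} and {J}.
On input R, block {A,B,C,E} splits into {A,C} and {B,E}.
Stable partition: {A,C} | {D,H} | {J} | {B,E} — 4 equivalence classes.
The equivalence class containing C is {A,C}, of size 2.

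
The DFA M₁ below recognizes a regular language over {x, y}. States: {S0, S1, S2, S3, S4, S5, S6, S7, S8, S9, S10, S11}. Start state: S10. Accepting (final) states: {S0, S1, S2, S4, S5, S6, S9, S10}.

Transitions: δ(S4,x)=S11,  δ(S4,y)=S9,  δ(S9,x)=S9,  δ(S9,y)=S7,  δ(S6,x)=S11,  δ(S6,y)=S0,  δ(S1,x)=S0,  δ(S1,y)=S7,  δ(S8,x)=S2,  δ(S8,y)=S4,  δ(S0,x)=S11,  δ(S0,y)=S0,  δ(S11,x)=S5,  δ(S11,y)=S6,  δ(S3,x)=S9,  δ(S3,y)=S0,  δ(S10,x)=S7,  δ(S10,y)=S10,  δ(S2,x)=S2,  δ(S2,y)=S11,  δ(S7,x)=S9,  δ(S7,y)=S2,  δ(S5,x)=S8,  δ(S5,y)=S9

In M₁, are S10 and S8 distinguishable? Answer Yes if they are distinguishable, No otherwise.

Yes

Reachable states from the start: {S0,S2,S4,S5,S6,S7,S8,S9,S10,S11}. Unreachable: {S1,S3} — drop them.
P0 = {S0,S2,S4,S5,S6,S9,S10} | {S7,S8,S11}.
Refine {S0,S2,S4,S5,S6,S9,S10} on symbol x: members go to different blocks, giving {S0,S4,S5,S6,S10} and {S2,S9}.
On input y, block {S0,S4,S5,S6,S10} splits into {S0,S6,S10} and {S4,S5}.
Split {S7,S8,S11} by δ(·,x) → {S7,S8} and {S11}.
Split {S0,S6,S10} by δ(·,x) → {S0,S6} and {S10}.
Refine {S7,S8} on symbol y: members go to different blocks, giving {S7} and {S8}.
On input y, block {S2,S9} splits into {S2} and {S9}.
On input x, block {S4,S5} splits into {S4} and {S5}.
No further refinement is possible. Final partition (9 blocks): {S0,S6} | {S7} | {S2} | {S4} | {S11} | {S10} | {S8} | {S9} | {S5}.
S10 and S8 end up in different blocks, so they are distinguishable. For instance, the string 'ε' is accepted from only S10.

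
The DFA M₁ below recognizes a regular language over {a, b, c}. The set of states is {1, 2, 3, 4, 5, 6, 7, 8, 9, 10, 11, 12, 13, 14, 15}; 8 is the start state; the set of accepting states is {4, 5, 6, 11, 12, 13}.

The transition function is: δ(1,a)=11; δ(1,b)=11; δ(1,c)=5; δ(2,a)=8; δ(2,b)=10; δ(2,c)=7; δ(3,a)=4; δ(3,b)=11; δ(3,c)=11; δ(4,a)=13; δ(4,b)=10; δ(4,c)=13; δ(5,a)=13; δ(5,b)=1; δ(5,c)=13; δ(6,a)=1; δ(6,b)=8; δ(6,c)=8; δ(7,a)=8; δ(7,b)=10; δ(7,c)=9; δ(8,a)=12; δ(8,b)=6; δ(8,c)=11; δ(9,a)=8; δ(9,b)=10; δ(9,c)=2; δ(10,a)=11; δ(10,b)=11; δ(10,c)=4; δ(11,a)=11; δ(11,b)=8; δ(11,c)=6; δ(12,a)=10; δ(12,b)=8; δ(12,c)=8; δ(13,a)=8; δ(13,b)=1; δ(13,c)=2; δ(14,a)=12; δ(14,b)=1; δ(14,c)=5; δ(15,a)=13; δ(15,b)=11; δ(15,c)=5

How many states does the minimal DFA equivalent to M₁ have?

Reachable states from the start: {1,2,4,5,6,7,8,9,10,11,12,13}. Unreachable: {3,14,15} — drop them.
P0 = {4,5,6,11,12,13} | {1,2,7,8,9,10}.
Split {4,5,6,11,12,13} by δ(·,a) → {4,5,11} and {6,12,13}.
Refine {4,5,11} on symbol a: members go to different blocks, giving {4,5} and {11}.
Split {1,2,7,8,9,10} by δ(·,a) → {2,7,9} and {1,10} and {8}.
Split {6,12,13} by δ(·,a) → {6,12} and {13}.
The partition is now stable with 7 blocks: {4,5} | {2,7,9} | {6,12} | {11} | {1,10} | {8} | {13}.

7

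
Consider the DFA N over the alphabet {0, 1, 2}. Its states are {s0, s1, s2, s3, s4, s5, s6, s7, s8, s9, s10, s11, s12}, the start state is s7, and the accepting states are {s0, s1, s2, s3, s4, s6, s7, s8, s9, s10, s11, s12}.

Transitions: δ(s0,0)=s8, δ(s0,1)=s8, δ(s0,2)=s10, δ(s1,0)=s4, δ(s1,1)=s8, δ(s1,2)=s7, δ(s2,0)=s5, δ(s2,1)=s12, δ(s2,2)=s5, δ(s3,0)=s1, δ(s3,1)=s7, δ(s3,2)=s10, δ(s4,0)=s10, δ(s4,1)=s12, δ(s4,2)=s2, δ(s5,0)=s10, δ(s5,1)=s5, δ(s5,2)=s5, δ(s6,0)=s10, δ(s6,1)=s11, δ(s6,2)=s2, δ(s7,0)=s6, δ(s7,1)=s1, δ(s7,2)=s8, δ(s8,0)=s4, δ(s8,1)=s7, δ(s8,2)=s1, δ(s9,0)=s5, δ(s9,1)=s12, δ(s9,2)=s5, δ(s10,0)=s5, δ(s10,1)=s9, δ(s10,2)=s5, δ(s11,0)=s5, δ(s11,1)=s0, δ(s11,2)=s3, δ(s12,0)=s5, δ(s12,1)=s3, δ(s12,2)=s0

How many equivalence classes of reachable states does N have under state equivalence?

P0 = {s0,s1,s2,s3,s4,s6,s7,s8,s9,s10,s11,s12} | {s5}.
On input 0, block {s0,s1,s2,s3,s4,s6,s7,s8,s9,s10,s11,s12} splits into {s0,s1,s3,s4,s6,s7,s8} and {s2,s9,s10,s11,s12}.
On input 0, block {s0,s1,s3,s4,s6,s7,s8} splits into {s0,s1,s3,s7,s8} and {s4,s6}.
Refine {s0,s1,s3,s7,s8} on symbol 0: members go to different blocks, giving {s1,s7,s8} and {s0,s3}.
Split {s2,s9,s10,s11,s12} by δ(·,1) → {s2,s9,s10} and {s11,s12}.
On input 1, block {s2,s9,s10} splits into {s2,s9} and {s10}.
The partition is now stable with 7 blocks: {s1,s7,s8} | {s5} | {s2,s9} | {s4,s6} | {s0,s3} | {s11,s12} | {s10}.

7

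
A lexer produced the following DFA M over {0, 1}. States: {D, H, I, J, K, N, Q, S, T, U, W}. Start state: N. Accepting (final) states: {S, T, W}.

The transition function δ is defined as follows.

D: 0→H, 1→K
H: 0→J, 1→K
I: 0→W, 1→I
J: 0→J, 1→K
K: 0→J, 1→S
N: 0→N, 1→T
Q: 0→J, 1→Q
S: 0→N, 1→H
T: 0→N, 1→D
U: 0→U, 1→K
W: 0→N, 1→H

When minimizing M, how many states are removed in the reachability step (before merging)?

Starting at N and following transitions, the reachable set is {D, H, J, K, N, S, T}. That leaves I, Q, U, W unreachable — 4 in total.

4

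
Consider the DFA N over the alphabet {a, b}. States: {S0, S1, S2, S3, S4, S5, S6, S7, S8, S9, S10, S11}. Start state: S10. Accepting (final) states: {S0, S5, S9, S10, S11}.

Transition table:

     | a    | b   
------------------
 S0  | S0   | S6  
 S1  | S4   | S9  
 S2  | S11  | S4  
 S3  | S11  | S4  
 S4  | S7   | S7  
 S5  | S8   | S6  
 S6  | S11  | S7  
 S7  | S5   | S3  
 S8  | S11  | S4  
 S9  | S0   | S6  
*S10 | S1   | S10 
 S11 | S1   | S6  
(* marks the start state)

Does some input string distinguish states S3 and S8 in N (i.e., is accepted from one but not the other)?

No

Reachable states from the start: {S0,S1,S3,S4,S5,S6,S7,S8,S9,S10,S11}. Unreachable: {S2} — drop them.
Start with accepting vs non-accepting: {S0,S5,S9,S10,S11} | {S1,S3,S4,S6,S7,S8}.
Split {S0,S5,S9,S10,S11} by δ(·,a) → {S5,S10,S11} and {S0,S9}.
On input b, block {S5,S10,S11} splits into {S5,S11} and {S10}.
Split {S1,S3,S4,S6,S7,S8} by δ(·,a) → {S3,S6,S7,S8} and {S1,S4}.
Refine {S5,S11} on symbol a: members go to different blocks, giving {S5} and {S11}.
Split {S3,S6,S7,S8} by δ(·,a) → {S3,S6,S8} and {S7}.
Refine {S3,S6,S8} on symbol b: members go to different blocks, giving {S3,S8} and {S6}.
Refine {S1,S4} on symbol a: members go to different blocks, giving {S1} and {S4}.
No further refinement is possible. Final partition (9 blocks): {S5} | {S3,S8} | {S0,S9} | {S10} | {S1} | {S11} | {S7} | {S6} | {S4}.
S3 and S8 lie in the same block of the stable partition, so they are equivalent — no string distinguishes them.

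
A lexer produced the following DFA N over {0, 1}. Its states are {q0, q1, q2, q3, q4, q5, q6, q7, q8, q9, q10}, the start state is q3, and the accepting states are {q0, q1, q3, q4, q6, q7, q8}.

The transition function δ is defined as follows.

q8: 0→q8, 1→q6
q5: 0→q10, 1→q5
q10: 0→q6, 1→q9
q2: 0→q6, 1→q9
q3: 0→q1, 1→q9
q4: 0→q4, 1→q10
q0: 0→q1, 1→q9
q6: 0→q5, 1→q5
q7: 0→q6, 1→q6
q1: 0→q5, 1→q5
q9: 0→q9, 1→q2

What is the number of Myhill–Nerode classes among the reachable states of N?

5

States {q0,q4,q7,q8} cannot be reached from the start state, so discard them.
P0 = {q1,q3,q6} | {q2,q5,q9,q10}.
Split {q1,q3,q6} by δ(·,0) → {q1,q6} and {q3}.
On input 0, block {q2,q5,q9,q10} splits into {q2,q10} and {q5,q9}.
Refine {q5,q9} on symbol 0: members go to different blocks, giving {q5} and {q9}.
Stable partition: {q1,q6} | {q2,q10} | {q3} | {q5} | {q9} — 5 equivalence classes.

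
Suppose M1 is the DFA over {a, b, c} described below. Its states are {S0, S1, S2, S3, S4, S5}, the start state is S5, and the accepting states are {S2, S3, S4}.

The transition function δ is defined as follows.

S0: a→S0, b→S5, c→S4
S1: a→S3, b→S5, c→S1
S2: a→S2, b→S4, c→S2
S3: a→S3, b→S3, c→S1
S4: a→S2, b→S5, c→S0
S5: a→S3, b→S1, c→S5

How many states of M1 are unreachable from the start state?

3

BFS from S5 reaches {S1, S3, S5}; the 3 state(s) S0, S2, S4 are never visited.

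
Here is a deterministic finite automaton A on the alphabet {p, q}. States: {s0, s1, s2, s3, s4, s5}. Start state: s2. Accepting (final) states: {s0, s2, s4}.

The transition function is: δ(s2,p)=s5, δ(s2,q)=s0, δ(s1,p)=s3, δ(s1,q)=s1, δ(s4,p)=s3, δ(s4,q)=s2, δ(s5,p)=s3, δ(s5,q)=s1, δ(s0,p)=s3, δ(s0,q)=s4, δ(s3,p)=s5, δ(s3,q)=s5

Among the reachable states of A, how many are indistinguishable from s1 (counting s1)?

All states are reachable from the start state.
Start with accepting vs non-accepting: {s0,s2,s4} | {s1,s3,s5}.
No further refinement is possible. Final partition (2 blocks): {s0,s2,s4} | {s1,s3,s5}.
State s1 belongs to the block {s1,s3,s5}, which has 3 states.

3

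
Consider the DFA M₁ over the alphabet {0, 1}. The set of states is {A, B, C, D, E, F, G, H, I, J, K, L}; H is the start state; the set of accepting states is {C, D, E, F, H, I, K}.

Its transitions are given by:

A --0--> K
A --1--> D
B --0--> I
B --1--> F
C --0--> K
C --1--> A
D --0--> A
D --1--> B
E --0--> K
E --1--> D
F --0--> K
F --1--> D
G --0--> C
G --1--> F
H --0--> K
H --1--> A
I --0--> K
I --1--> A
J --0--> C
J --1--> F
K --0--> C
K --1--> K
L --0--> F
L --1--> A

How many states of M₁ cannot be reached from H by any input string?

4

Starting at H and following transitions, the reachable set is {A, B, C, D, F, H, I, K}. That leaves E, G, J, L unreachable — 4 in total.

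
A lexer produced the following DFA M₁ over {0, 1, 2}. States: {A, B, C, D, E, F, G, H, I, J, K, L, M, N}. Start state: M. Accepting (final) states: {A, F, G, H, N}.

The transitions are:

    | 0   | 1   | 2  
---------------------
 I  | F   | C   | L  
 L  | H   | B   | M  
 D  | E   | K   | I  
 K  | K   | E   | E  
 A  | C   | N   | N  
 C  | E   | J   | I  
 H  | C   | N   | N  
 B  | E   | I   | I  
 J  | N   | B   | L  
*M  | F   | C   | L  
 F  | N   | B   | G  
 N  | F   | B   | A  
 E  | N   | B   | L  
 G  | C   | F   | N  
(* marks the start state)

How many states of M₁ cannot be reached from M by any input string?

BFS from M reaches {A, B, C, E, F, G, H, I, J, L, M, N}; the 2 state(s) D, K are never visited.

2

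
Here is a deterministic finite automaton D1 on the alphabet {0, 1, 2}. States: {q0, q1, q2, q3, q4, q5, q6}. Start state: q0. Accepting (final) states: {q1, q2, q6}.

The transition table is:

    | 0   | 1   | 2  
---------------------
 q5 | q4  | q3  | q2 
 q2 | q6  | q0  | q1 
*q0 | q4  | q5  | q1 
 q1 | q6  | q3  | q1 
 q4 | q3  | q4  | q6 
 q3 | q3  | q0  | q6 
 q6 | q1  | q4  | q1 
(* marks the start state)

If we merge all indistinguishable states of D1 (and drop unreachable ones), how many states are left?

Every state is reachable, so we keep all 7.
Start with accepting vs non-accepting: {q1,q2,q6} | {q0,q3,q4,q5}.
The partition is now stable with 2 blocks: {q1,q2,q6} | {q0,q3,q4,q5}.

2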